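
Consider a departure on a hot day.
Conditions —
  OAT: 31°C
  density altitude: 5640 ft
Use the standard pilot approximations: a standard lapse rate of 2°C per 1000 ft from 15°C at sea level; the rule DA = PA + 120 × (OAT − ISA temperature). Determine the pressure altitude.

3000 ft

DA = PA + 120 × (OAT − (15 − 2·PA/1000)) = PA + 120·OAT − 1800 + 0.24·PA = 1.24·PA + 120·OAT − 1800.
So 1.24·PA = 5640 − 120 × 31 + 1800 = 3720.
PA = 3720 / 1.24 = 3000 ft.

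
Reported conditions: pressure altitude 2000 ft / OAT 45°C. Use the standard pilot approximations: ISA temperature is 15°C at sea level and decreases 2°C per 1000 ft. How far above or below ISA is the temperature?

ISA+34°C

ISA temperature at 2000 ft = 15 − 2 × (2000/1000) = 11°C.
Deviation = OAT − ISA = 45 − 11 = +34°C.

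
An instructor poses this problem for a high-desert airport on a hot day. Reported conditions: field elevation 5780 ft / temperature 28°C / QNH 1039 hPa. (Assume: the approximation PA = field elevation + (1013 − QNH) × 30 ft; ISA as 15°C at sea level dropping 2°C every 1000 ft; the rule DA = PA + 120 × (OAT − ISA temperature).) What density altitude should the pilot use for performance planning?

Pressure altitude = 5780 + (1013 − 1039) × 30 = 5780 + (-780) = 5000 ft.
ISA temperature at 5000 ft = 15 − 2 × (5000/1000) = 5°C.
ISA deviation = 28 − 5 = +23°C.
Density altitude = 5000 + 120 × (23) = 7760 ft.

7760 ft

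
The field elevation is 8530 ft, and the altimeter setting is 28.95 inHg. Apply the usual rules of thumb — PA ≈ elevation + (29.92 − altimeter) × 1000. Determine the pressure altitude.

9500 ft

Pressure correction = (29.92 − 28.95) × 1000 = +970 ft.
Pressure altitude = 8530 + (+970) = 9500 ft.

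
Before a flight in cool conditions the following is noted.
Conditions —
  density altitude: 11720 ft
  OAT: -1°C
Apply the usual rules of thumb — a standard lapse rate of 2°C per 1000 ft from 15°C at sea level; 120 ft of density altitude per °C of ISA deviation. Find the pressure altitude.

11000 ft

DA = PA + 120 × (OAT − (15 − 2·PA/1000)) = PA + 120·OAT − 1800 + 0.24·PA = 1.24·PA + 120·OAT − 1800.
So 1.24·PA = 11720 − 120 × (-1) + 1800 = 13640.
PA = 13640 / 1.24 = 11000 ft.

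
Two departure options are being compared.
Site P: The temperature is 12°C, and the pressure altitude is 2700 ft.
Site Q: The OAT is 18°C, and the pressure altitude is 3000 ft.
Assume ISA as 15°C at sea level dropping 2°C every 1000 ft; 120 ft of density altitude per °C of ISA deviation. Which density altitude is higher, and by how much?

Site P: ISA temp = 9.6°C, deviation +2.4°C, DA = 2700 + 120 × 2.4 = 2988 ft.
Site Q: ISA temp = 9°C, deviation +9°C, DA = 3000 + 120 × 9 = 4080 ft.
Site Q is higher by 4080 − 2988 = 1092 ft.

Site Q by 1092 ft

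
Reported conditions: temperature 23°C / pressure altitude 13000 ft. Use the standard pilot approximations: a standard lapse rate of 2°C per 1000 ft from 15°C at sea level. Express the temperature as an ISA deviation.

ISA temperature at 13000 ft = 15 − 2 × (13000/1000) = -11°C.
Deviation = OAT − ISA = 23 − (-11) = +34°C.

ISA+34°C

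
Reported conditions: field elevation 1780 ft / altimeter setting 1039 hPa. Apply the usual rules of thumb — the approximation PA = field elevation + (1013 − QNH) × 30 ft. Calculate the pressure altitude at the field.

1000 ft

Pressure correction = (1013 − 1039) × 30 = -780 ft.
Pressure altitude = 1780 + (-780) = 1000 ft.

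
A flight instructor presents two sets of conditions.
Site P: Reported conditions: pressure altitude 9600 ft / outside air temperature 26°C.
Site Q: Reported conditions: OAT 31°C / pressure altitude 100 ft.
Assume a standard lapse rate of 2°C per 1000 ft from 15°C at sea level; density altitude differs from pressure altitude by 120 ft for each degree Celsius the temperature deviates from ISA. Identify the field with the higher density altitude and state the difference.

Site P: ISA temp = -4.2°C, deviation +30.2°C, DA = 9600 + 120 × 30.2 = 13224 ft.
Site Q: ISA temp = 14.8°C, deviation +16.2°C, DA = 100 + 120 × 16.2 = 2044 ft.
Site P is higher by 13224 − 2044 = 11180 ft.

Site P by 11180 ft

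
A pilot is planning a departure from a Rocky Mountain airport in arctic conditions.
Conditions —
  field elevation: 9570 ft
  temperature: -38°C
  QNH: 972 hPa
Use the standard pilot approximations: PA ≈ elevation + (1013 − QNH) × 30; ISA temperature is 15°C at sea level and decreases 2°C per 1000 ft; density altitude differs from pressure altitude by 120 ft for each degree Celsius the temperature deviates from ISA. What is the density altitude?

7032 ft

Pressure altitude = 9570 + (1013 − 972) × 30 = 9570 + (+1230) = 10800 ft.
ISA temperature at 10800 ft = 15 − 2 × (10800/1000) = -6.6°C.
ISA deviation = -38 − (-6.6) = -31.4°C.
Density altitude = 10800 + 120 × (-31.4) = 7032 ft.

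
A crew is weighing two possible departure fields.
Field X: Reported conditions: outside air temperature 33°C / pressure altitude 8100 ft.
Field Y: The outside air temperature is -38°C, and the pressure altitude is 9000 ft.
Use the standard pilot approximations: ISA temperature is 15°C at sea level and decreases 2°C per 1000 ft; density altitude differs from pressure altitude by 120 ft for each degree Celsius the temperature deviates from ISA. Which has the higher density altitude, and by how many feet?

Field X by 7404 ft

Field X: ISA temp = -1.2°C, deviation +34.2°C, DA = 8100 + 120 × 34.2 = 12204 ft.
Field Y: ISA temp = -3°C, deviation -35°C, DA = 9000 + 120 × (-35) = 4800 ft.
Field X is higher by 12204 − 4800 = 7404 ft.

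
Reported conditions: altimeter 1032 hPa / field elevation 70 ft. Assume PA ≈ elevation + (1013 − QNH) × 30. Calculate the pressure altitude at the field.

-500 ft

Pressure correction = (1013 − 1032) × 30 = -570 ft.
Pressure altitude = 70 + (-570) = -500 ft.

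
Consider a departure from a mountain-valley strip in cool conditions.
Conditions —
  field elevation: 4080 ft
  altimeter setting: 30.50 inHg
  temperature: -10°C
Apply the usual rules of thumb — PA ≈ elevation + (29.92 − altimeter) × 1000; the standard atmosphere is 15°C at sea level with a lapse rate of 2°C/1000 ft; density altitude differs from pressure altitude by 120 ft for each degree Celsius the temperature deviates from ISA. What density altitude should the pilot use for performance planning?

1340 ft

Pressure altitude = 4080 + (29.92 − 30.50) × 1000 = 4080 + (-580) = 3500 ft.
ISA temperature at 3500 ft = 15 − 2 × (3500/1000) = 8°C.
ISA deviation = -10 − 8 = -18°C.
Density altitude = 3500 + 120 × (-18) = 1340 ft.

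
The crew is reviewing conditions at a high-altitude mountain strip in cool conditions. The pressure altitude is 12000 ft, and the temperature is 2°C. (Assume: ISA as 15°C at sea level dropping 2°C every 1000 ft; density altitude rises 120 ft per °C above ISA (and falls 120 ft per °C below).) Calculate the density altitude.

ISA temperature at 12000 ft = 15 − 2 × (12000/1000) = -9°C.
ISA deviation = 2 − (-9) = +11°C.
Density altitude = 12000 + 120 × (11) = 12000 + (+1320) = 13320 ft.

13320 ft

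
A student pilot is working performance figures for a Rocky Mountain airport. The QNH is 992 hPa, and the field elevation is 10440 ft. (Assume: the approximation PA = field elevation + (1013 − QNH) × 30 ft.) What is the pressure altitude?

11070 ft

Pressure correction = (1013 − 992) × 30 = +630 ft.
Pressure altitude = 10440 + (+630) = 11070 ft.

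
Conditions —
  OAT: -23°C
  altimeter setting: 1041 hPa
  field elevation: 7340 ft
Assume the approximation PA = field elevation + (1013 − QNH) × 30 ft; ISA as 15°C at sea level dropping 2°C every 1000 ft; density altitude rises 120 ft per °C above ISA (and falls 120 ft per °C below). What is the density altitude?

3500 ft

Pressure altitude = 7340 + (1013 − 1041) × 30 = 7340 + (-840) = 6500 ft.
ISA temperature at 6500 ft = 15 − 2 × (6500/1000) = 2°C.
ISA deviation = -23 − 2 = -25°C.
Density altitude = 6500 + 120 × (-25) = 3500 ft.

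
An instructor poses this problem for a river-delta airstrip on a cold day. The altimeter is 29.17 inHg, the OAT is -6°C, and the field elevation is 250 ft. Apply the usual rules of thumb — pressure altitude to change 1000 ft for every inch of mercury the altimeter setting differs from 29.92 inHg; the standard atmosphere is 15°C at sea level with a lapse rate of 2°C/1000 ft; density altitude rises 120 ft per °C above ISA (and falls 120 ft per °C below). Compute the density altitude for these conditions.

-1280 ft

Pressure altitude = 250 + (29.92 − 29.17) × 1000 = 250 + (+750) = 1000 ft.
ISA temperature at 1000 ft = 15 − 2 × (1000/1000) = 13°C.
ISA deviation = -6 − 13 = -19°C.
Density altitude = 1000 + 120 × (-19) = -1280 ft.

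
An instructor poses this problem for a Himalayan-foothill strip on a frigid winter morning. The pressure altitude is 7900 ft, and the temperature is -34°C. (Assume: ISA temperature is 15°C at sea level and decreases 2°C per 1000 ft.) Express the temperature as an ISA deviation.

ISA-33.2°C

ISA temperature at 7900 ft = 15 − 2 × (7900/1000) = -0.8°C.
Deviation = OAT − ISA = -34 − (-0.8) = -33.2°C.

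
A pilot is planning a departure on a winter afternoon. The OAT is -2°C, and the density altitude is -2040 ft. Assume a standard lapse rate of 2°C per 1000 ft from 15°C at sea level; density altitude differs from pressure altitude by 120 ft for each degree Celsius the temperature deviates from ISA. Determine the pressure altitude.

DA = PA + 120 × (OAT − (15 − 2·PA/1000)) = PA + 120·OAT − 1800 + 0.24·PA = 1.24·PA + 120·OAT − 1800.
So 1.24·PA = -2040 − 120 × (-2) + 1800 = 0.
PA = 0 / 1.24 = 0 ft.

0 ft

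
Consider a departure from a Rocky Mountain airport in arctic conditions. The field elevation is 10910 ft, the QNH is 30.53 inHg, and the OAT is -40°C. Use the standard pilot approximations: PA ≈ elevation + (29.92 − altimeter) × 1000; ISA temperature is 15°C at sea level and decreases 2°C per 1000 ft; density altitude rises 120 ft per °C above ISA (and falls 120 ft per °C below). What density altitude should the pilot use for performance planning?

6172 ft

Pressure altitude = 10910 + (29.92 − 30.53) × 1000 = 10910 + (-610) = 10300 ft.
ISA temperature at 10300 ft = 15 − 2 × (10300/1000) = -5.6°C.
ISA deviation = -40 − (-5.6) = -34.4°C.
Density altitude = 10300 + 120 × (-34.4) = 6172 ft.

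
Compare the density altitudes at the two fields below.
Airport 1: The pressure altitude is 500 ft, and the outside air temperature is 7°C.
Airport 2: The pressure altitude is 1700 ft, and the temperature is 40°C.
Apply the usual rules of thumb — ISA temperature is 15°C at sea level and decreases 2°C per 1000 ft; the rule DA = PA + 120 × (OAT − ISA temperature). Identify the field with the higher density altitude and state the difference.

Airport 1: ISA temp = 14°C, deviation -7°C, DA = 500 + 120 × (-7) = -340 ft.
Airport 2: ISA temp = 11.6°C, deviation +28.4°C, DA = 1700 + 120 × 28.4 = 5108 ft.
Airport 2 is higher by 5108 − (-340) = 5448 ft.

Airport 2 by 5448 ft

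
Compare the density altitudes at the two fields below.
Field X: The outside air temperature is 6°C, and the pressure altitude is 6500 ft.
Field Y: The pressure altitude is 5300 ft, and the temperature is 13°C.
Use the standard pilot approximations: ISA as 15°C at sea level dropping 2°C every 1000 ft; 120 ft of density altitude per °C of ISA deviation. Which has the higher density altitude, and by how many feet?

Field X by 648 ft

Field X: ISA temp = 2°C, deviation +4°C, DA = 6500 + 120 × 4 = 6980 ft.
Field Y: ISA temp = 4.4°C, deviation +8.6°C, DA = 5300 + 120 × 8.6 = 6332 ft.
Field X is higher by 6980 − 6332 = 648 ft.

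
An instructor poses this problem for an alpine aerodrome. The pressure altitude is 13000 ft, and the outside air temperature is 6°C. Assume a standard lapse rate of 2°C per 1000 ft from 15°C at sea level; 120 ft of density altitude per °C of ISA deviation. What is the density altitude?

ISA temperature at 13000 ft = 15 − 2 × (13000/1000) = -11°C.
ISA deviation = 6 − (-11) = +17°C.
Density altitude = 13000 + 120 × (17) = 13000 + (+2040) = 15040 ft.

15040 ft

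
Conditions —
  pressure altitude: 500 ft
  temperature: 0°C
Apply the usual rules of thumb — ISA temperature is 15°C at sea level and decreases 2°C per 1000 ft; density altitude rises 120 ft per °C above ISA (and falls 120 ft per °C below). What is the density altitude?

-1180 ft

ISA temperature at 500 ft = 15 − 2 × (500/1000) = 14°C.
ISA deviation = 0 − 14 = -14°C.
Density altitude = 500 + 120 × (-14) = 500 + (-1680) = -1180 ft.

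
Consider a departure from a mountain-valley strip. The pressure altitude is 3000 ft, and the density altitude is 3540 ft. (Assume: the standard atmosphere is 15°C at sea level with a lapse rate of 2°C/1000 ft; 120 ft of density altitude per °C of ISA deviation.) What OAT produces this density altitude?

Density altitude − pressure altitude = 3540 − 3000 = +540 ft.
At 120 ft/°C that is an ISA deviation of 540/120 = +4.5°C.
ISA temperature at 3000 ft = 15 − 2 × (3000/1000) = 9°C.
OAT = ISA + deviation = 9 + (+4.5) = 13.5°C.

13.5°C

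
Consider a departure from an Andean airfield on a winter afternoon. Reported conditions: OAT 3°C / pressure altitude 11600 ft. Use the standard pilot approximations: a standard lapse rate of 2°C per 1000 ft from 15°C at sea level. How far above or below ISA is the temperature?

ISA+11.2°C

ISA temperature at 11600 ft = 15 − 2 × (11600/1000) = -8.2°C.
Deviation = OAT − ISA = 3 − (-8.2) = +11.2°C.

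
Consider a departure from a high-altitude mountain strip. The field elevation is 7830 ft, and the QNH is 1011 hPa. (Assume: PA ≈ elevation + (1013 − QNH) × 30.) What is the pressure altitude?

7890 ft

Pressure correction = (1013 − 1011) × 30 = +60 ft.
Pressure altitude = 7830 + (+60) = 7890 ft.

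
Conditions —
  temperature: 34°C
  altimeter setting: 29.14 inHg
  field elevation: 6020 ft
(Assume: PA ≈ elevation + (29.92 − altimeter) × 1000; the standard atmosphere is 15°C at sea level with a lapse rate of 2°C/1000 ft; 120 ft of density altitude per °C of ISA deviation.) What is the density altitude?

Pressure altitude = 6020 + (29.92 − 29.14) × 1000 = 6020 + (+780) = 6800 ft.
ISA temperature at 6800 ft = 15 − 2 × (6800/1000) = 1.4°C.
ISA deviation = 34 − 1.4 = +32.6°C.
Density altitude = 6800 + 120 × (32.6) = 10712 ft.

10712 ft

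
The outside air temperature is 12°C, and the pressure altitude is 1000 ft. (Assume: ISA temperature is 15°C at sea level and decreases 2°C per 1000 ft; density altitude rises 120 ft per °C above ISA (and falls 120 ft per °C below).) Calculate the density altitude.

ISA temperature at 1000 ft = 15 − 2 × (1000/1000) = 13°C.
ISA deviation = 12 − 13 = -1°C.
Density altitude = 1000 + 120 × (-1) = 1000 + (-120) = 880 ft.

880 ft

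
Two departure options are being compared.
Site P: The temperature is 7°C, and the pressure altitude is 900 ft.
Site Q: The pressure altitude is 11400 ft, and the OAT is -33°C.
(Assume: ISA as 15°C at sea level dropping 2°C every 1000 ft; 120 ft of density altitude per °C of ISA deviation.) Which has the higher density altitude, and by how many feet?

Site Q by 8220 ft

Site P: ISA temp = 13.2°C, deviation -6.2°C, DA = 900 + 120 × (-6.2) = 156 ft.
Site Q: ISA temp = -7.8°C, deviation -25.2°C, DA = 11400 + 120 × (-25.2) = 8376 ft.
Site Q is higher by 8376 − 156 = 8220 ft.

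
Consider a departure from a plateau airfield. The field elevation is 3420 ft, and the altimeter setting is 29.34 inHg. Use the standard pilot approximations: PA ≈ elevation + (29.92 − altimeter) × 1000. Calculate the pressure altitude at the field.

4000 ft

Pressure correction = (29.92 − 29.34) × 1000 = +580 ft.
Pressure altitude = 3420 + (+580) = 4000 ft.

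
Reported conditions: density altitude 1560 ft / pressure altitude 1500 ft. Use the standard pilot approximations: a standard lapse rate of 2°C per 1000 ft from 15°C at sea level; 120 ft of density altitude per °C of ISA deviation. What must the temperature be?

Density altitude − pressure altitude = 1560 − 1500 = +60 ft.
At 120 ft/°C that is an ISA deviation of 60/120 = +0.5°C.
ISA temperature at 1500 ft = 15 − 2 × (1500/1000) = 12°C.
OAT = ISA + deviation = 12 + (+0.5) = 12.5°C.

12.5°C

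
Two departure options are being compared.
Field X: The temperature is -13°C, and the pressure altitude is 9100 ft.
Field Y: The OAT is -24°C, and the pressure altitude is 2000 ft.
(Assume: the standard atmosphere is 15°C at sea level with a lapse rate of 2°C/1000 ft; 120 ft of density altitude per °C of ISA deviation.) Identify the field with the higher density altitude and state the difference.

Field X by 10124 ft

Field X: ISA temp = -3.2°C, deviation -9.8°C, DA = 9100 + 120 × (-9.8) = 7924 ft.
Field Y: ISA temp = 11°C, deviation -35°C, DA = 2000 + 120 × (-35) = -2200 ft.
Field X is higher by 7924 − (-2200) = 10124 ft.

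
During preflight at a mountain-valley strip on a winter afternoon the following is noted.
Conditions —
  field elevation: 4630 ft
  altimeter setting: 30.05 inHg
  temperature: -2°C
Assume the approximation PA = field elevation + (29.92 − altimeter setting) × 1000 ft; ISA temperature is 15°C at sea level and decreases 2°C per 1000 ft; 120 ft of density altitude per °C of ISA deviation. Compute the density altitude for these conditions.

3540 ft

Pressure altitude = 4630 + (29.92 − 30.05) × 1000 = 4630 + (-130) = 4500 ft.
ISA temperature at 4500 ft = 15 − 2 × (4500/1000) = 6°C.
ISA deviation = -2 − 6 = -8°C.
Density altitude = 4500 + 120 × (-8) = 3540 ft.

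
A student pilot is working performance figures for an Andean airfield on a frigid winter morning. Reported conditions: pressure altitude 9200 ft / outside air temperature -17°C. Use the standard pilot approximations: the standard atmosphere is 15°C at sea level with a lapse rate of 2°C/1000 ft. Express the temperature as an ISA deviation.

ISA temperature at 9200 ft = 15 − 2 × (9200/1000) = -3.4°C.
Deviation = OAT − ISA = -17 − (-3.4) = -13.6°C.

ISA-13.6°C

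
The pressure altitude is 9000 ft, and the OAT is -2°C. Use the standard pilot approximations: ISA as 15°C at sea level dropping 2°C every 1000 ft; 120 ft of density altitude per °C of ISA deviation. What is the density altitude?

ISA temperature at 9000 ft = 15 − 2 × (9000/1000) = -3°C.
ISA deviation = -2 − (-3) = +1°C.
Density altitude = 9000 + 120 × (1) = 9000 + (+120) = 9120 ft.

9120 ft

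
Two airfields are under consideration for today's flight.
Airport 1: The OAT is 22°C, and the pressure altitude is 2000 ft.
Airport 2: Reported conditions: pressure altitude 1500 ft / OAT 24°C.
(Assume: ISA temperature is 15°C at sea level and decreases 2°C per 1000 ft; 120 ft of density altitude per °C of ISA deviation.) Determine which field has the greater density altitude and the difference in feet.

Airport 1: ISA temp = 11°C, deviation +11°C, DA = 2000 + 120 × 11 = 3320 ft.
Airport 2: ISA temp = 12°C, deviation +12°C, DA = 1500 + 120 × 12 = 2940 ft.
Airport 1 is higher by 3320 − 2940 = 380 ft.

Airport 1 by 380 ft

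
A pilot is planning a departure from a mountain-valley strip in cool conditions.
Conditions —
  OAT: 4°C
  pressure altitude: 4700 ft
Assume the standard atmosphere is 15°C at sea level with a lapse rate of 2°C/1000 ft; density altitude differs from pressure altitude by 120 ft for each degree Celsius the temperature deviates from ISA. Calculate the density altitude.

ISA temperature at 4700 ft = 15 − 2 × (4700/1000) = 5.6°C.
ISA deviation = 4 − 5.6 = -1.6°C.
Density altitude = 4700 + 120 × (-1.6) = 4700 + (-192) = 4508 ft.

4508 ft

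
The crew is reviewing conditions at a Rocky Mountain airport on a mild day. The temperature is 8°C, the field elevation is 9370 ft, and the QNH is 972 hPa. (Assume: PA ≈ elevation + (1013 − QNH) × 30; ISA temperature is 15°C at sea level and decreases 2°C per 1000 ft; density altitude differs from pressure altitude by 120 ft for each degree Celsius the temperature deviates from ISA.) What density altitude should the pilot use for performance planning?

12304 ft

Pressure altitude = 9370 + (1013 − 972) × 30 = 9370 + (+1230) = 10600 ft.
ISA temperature at 10600 ft = 15 − 2 × (10600/1000) = -6.2°C.
ISA deviation = 8 − (-6.2) = +14.2°C.
Density altitude = 10600 + 120 × (14.2) = 12304 ft.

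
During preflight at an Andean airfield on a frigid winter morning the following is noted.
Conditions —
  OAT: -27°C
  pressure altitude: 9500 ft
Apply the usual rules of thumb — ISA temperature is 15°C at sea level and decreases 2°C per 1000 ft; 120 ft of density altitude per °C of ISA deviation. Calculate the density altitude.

6740 ft

ISA temperature at 9500 ft = 15 − 2 × (9500/1000) = -4°C.
ISA deviation = -27 − (-4) = -23°C.
Density altitude = 9500 + 120 × (-23) = 9500 + (-2760) = 6740 ft.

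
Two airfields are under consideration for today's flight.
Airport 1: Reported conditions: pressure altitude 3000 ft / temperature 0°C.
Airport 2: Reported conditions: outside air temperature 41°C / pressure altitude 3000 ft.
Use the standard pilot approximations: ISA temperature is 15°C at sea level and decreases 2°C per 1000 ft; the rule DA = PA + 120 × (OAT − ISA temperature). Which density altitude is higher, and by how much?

Airport 1: ISA temp = 9°C, deviation -9°C, DA = 3000 + 120 × (-9) = 1920 ft.
Airport 2: ISA temp = 9°C, deviation +32°C, DA = 3000 + 120 × 32 = 6840 ft.
Airport 2 is higher by 6840 − 1920 = 4920 ft.

Airport 2 by 4920 ft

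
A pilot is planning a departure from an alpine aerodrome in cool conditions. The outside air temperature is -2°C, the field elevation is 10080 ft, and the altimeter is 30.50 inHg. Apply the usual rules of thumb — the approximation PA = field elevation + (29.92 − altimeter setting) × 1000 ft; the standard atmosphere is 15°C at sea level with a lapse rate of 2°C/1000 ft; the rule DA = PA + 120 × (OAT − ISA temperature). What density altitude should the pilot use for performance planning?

Pressure altitude = 10080 + (29.92 − 30.50) × 1000 = 10080 + (-580) = 9500 ft.
ISA temperature at 9500 ft = 15 − 2 × (9500/1000) = -4°C.
ISA deviation = -2 − (-4) = +2°C.
Density altitude = 9500 + 120 × (2) = 9740 ft.

9740 ft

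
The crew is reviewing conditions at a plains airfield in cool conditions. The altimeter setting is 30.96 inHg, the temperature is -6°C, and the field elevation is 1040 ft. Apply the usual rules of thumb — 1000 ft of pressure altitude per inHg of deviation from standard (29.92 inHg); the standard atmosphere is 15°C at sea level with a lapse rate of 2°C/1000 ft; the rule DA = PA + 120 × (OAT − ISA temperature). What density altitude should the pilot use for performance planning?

-2520 ft

Pressure altitude = 1040 + (29.92 − 30.96) × 1000 = 1040 + (-1040) = 0 ft.
ISA temperature at 0 ft = 15 − 2 × (0/1000) = 15°C.
ISA deviation = -6 − 15 = -21°C.
Density altitude = 0 + 120 × (-21) = -2520 ft.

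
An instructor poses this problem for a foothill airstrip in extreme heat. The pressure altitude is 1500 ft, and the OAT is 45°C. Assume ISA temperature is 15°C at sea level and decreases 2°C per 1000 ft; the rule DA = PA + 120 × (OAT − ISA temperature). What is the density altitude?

5460 ft

ISA temperature at 1500 ft = 15 − 2 × (1500/1000) = 12°C.
ISA deviation = 45 − 12 = +33°C.
Density altitude = 1500 + 120 × (33) = 1500 + (+3960) = 5460 ft.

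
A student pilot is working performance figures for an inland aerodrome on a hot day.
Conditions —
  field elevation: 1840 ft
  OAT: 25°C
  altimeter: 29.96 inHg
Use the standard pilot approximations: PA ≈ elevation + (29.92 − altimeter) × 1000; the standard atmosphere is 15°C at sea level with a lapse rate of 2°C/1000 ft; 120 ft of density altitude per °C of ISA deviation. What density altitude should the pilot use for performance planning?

Pressure altitude = 1840 + (29.92 − 29.96) × 1000 = 1840 + (-40) = 1800 ft.
ISA temperature at 1800 ft = 15 − 2 × (1800/1000) = 11.4°C.
ISA deviation = 25 − 11.4 = +13.6°C.
Density altitude = 1800 + 120 × (13.6) = 3432 ft.

3432 ft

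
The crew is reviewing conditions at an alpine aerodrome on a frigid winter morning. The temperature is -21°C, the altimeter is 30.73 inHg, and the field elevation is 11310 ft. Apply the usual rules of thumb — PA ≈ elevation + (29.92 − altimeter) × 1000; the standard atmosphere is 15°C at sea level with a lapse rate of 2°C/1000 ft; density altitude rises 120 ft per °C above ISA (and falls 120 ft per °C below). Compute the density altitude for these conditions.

8700 ft

Pressure altitude = 11310 + (29.92 − 30.73) × 1000 = 11310 + (-810) = 10500 ft.
ISA temperature at 10500 ft = 15 − 2 × (10500/1000) = -6°C.
ISA deviation = -21 − (-6) = -15°C.
Density altitude = 10500 + 120 × (-15) = 8700 ft.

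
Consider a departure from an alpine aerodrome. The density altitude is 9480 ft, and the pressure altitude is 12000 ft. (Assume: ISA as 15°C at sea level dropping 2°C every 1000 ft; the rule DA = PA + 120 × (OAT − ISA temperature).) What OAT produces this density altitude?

Density altitude − pressure altitude = 9480 − 12000 = -2520 ft.
At 120 ft/°C that is an ISA deviation of -2520/120 = -21°C.
ISA temperature at 12000 ft = 15 − 2 × (12000/1000) = -9°C.
OAT = ISA + deviation = -9 + (-21) = -30°C.

-30°C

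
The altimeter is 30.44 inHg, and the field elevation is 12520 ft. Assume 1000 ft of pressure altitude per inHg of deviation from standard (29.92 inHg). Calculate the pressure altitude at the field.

12000 ft

Pressure correction = (29.92 − 30.44) × 1000 = -520 ft.
Pressure altitude = 12520 + (-520) = 12000 ft.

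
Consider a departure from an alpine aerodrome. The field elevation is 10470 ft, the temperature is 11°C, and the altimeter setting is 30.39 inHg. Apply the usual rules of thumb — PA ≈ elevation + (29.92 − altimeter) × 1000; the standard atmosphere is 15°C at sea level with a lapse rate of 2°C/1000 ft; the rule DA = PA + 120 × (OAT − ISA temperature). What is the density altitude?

11920 ft

Pressure altitude = 10470 + (29.92 − 30.39) × 1000 = 10470 + (-470) = 10000 ft.
ISA temperature at 10000 ft = 15 − 2 × (10000/1000) = -5°C.
ISA deviation = 11 − (-5) = +16°C.
Density altitude = 10000 + 120 × (16) = 11920 ft.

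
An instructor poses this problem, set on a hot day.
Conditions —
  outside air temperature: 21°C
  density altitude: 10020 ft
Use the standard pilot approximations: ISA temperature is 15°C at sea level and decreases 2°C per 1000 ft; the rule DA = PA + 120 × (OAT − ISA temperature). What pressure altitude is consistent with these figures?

DA = PA + 120 × (OAT − (15 − 2·PA/1000)) = PA + 120·OAT − 1800 + 0.24·PA = 1.24·PA + 120·OAT − 1800.
So 1.24·PA = 10020 − 120 × 21 + 1800 = 9300.
PA = 9300 / 1.24 = 7500 ft.

7500 ft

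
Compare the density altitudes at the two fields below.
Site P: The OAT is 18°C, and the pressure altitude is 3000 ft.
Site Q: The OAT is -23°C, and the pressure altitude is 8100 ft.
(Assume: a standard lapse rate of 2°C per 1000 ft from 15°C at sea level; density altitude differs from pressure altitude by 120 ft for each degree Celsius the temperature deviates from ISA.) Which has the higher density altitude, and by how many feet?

Site P: ISA temp = 9°C, deviation +9°C, DA = 3000 + 120 × 9 = 4080 ft.
Site Q: ISA temp = -1.2°C, deviation -21.8°C, DA = 8100 + 120 × (-21.8) = 5484 ft.
Site Q is higher by 5484 − 4080 = 1404 ft.

Site Q by 1404 ft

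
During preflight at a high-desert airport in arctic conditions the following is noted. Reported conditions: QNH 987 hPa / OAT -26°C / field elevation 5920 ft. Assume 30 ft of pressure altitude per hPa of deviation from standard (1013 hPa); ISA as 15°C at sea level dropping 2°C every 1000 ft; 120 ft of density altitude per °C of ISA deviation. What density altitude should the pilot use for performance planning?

3388 ft

Pressure altitude = 5920 + (1013 − 987) × 30 = 5920 + (+780) = 6700 ft.
ISA temperature at 6700 ft = 15 − 2 × (6700/1000) = 1.6°C.
ISA deviation = -26 − 1.6 = -27.6°C.
Density altitude = 6700 + 120 × (-27.6) = 3388 ft.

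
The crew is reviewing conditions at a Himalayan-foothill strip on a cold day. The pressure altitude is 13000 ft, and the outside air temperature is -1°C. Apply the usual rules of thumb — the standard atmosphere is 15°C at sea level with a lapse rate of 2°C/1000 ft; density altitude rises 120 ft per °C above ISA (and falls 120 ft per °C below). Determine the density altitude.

ISA temperature at 13000 ft = 15 − 2 × (13000/1000) = -11°C.
ISA deviation = -1 − (-11) = +10°C.
Density altitude = 13000 + 120 × (10) = 13000 + (+1200) = 14200 ft.

14200 ft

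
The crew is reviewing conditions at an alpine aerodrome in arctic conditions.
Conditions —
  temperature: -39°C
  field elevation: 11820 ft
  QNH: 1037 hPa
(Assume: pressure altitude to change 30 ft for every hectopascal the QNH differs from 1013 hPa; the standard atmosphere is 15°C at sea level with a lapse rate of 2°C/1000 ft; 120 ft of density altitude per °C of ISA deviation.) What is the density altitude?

Pressure altitude = 11820 + (1013 − 1037) × 30 = 11820 + (-720) = 11100 ft.
ISA temperature at 11100 ft = 15 − 2 × (11100/1000) = -7.2°C.
ISA deviation = -39 − (-7.2) = -31.8°C.
Density altitude = 11100 + 120 × (-31.8) = 7284 ft.

7284 ft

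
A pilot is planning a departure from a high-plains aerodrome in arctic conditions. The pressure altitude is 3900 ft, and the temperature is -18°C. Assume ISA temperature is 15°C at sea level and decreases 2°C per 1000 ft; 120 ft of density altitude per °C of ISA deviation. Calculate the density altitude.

ISA temperature at 3900 ft = 15 − 2 × (3900/1000) = 7.2°C.
ISA deviation = -18 − 7.2 = -25.2°C.
Density altitude = 3900 + 120 × (-25.2) = 3900 + (-3024) = 876 ft.

876 ft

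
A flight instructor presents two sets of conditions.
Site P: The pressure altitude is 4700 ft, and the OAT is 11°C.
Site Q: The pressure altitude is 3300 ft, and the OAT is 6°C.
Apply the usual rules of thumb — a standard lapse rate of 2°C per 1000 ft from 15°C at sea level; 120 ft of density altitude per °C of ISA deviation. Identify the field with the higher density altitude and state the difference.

Site P: ISA temp = 5.6°C, deviation +5.4°C, DA = 4700 + 120 × 5.4 = 5348 ft.
Site Q: ISA temp = 8.4°C, deviation -2.4°C, DA = 3300 + 120 × (-2.4) = 3012 ft.
Site P is higher by 5348 − 3012 = 2336 ft.

Site P by 2336 ft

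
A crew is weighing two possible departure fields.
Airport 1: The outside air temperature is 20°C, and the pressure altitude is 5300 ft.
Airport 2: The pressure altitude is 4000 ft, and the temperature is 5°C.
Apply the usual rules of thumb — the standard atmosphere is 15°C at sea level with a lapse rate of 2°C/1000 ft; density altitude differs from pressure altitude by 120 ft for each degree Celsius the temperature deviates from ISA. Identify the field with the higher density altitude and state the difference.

Airport 1 by 3412 ft

Airport 1: ISA temp = 4.4°C, deviation +15.6°C, DA = 5300 + 120 × 15.6 = 7172 ft.
Airport 2: ISA temp = 7°C, deviation -2°C, DA = 4000 + 120 × (-2) = 3760 ft.
Airport 1 is higher by 7172 − 3760 = 3412 ft.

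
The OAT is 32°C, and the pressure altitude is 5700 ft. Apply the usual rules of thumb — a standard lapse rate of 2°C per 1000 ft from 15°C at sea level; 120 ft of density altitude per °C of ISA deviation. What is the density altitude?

9108 ft

ISA temperature at 5700 ft = 15 − 2 × (5700/1000) = 3.6°C.
ISA deviation = 32 − 3.6 = +28.4°C.
Density altitude = 5700 + 120 × (28.4) = 5700 + (+3408) = 9108 ft.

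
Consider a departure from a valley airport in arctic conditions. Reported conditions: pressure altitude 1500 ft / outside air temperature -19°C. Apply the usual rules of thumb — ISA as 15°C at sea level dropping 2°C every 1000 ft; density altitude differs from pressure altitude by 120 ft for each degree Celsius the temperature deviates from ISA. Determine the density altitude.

ISA temperature at 1500 ft = 15 − 2 × (1500/1000) = 12°C.
ISA deviation = -19 − 12 = -31°C.
Density altitude = 1500 + 120 × (-31) = 1500 + (-3720) = -2220 ft.

-2220 ft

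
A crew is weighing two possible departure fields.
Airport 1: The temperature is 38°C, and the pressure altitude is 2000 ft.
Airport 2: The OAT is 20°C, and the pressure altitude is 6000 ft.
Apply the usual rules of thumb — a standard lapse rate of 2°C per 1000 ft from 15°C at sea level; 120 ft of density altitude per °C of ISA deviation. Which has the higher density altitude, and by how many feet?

Airport 2 by 2800 ft

Airport 1: ISA temp = 11°C, deviation +27°C, DA = 2000 + 120 × 27 = 5240 ft.
Airport 2: ISA temp = 3°C, deviation +17°C, DA = 6000 + 120 × 17 = 8040 ft.
Airport 2 is higher by 8040 − 5240 = 2800 ft.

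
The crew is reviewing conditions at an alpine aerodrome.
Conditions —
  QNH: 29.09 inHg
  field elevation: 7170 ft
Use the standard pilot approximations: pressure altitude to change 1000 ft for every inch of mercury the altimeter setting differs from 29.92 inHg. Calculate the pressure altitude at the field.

8000 ft

Pressure correction = (29.92 − 29.09) × 1000 = +830 ft.
Pressure altitude = 7170 + (+830) = 8000 ft.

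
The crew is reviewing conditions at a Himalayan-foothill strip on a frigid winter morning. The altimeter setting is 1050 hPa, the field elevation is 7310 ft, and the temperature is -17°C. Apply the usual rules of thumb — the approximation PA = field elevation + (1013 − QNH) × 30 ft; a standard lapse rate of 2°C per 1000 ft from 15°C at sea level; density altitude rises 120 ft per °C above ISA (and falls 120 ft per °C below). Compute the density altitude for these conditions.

Pressure altitude = 7310 + (1013 − 1050) × 30 = 7310 + (-1110) = 6200 ft.
ISA temperature at 6200 ft = 15 − 2 × (6200/1000) = 2.6°C.
ISA deviation = -17 − 2.6 = -19.6°C.
Density altitude = 6200 + 120 × (-19.6) = 3848 ft.

3848 ft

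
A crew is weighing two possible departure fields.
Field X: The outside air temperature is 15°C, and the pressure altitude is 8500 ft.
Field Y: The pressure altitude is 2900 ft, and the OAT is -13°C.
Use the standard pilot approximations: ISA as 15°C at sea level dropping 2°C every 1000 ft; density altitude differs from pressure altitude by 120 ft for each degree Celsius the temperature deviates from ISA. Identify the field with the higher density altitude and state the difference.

Field X: ISA temp = -2°C, deviation +17°C, DA = 8500 + 120 × 17 = 10540 ft.
Field Y: ISA temp = 9.2°C, deviation -22.2°C, DA = 2900 + 120 × (-22.2) = 236 ft.
Field X is higher by 10540 − 236 = 10304 ft.

Field X by 10304 ft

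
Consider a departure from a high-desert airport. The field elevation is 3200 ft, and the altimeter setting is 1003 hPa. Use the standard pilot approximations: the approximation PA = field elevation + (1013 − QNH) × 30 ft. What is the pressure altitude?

3500 ft

Pressure correction = (1013 − 1003) × 30 = +300 ft.
Pressure altitude = 3200 + (+300) = 3500 ft.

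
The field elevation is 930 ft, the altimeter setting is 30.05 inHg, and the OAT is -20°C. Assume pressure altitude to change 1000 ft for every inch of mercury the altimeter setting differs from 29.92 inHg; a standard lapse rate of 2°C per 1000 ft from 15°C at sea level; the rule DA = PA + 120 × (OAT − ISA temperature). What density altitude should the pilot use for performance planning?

Pressure altitude = 930 + (29.92 − 30.05) × 1000 = 930 + (-130) = 800 ft.
ISA temperature at 800 ft = 15 − 2 × (800/1000) = 13.4°C.
ISA deviation = -20 − 13.4 = -33.4°C.
Density altitude = 800 + 120 × (-33.4) = -3208 ft.

-3208 ft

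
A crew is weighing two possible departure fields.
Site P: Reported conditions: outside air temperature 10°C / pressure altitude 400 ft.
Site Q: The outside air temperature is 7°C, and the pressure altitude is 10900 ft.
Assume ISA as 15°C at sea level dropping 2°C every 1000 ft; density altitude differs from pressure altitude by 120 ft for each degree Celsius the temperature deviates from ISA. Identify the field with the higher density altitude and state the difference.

Site Q by 12660 ft

Site P: ISA temp = 14.2°C, deviation -4.2°C, DA = 400 + 120 × (-4.2) = -104 ft.
Site Q: ISA temp = -6.8°C, deviation +13.8°C, DA = 10900 + 120 × 13.8 = 12556 ft.
Site Q is higher by 12556 − (-104) = 12660 ft.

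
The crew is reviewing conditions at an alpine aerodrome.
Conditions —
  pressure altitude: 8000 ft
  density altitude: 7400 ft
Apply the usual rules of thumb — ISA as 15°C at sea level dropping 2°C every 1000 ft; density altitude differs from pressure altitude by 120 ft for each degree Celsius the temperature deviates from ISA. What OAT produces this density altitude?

Density altitude − pressure altitude = 7400 − 8000 = -600 ft.
At 120 ft/°C that is an ISA deviation of -600/120 = -5°C.
ISA temperature at 8000 ft = 15 − 2 × (8000/1000) = -1°C.
OAT = ISA + deviation = -1 + (-5) = -6°C.

-6°C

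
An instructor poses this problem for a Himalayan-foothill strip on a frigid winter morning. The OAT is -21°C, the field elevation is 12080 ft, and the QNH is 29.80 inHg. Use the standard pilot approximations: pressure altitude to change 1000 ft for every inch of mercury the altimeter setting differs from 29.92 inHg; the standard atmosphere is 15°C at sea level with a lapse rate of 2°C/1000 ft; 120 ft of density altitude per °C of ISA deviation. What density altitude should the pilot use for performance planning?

10808 ft

Pressure altitude = 12080 + (29.92 − 29.80) × 1000 = 12080 + (+120) = 12200 ft.
ISA temperature at 12200 ft = 15 − 2 × (12200/1000) = -9.4°C.
ISA deviation = -21 − (-9.4) = -11.6°C.
Density altitude = 12200 + 120 × (-11.6) = 10808 ft.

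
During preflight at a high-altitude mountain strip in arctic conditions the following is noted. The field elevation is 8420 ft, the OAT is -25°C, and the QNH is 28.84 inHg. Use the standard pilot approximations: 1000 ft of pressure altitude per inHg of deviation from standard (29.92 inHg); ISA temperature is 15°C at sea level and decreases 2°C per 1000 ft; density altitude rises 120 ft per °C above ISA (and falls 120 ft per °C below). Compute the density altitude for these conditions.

Pressure altitude = 8420 + (29.92 − 28.84) × 1000 = 8420 + (+1080) = 9500 ft.
ISA temperature at 9500 ft = 15 − 2 × (9500/1000) = -4°C.
ISA deviation = -25 − (-4) = -21°C.
Density altitude = 9500 + 120 × (-21) = 6980 ft.

6980 ft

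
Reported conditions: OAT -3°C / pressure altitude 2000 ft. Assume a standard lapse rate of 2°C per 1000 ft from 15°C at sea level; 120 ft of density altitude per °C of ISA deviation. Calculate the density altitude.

320 ft

ISA temperature at 2000 ft = 15 − 2 × (2000/1000) = 11°C.
ISA deviation = -3 − 11 = -14°C.
Density altitude = 2000 + 120 × (-14) = 2000 + (-1680) = 320 ft.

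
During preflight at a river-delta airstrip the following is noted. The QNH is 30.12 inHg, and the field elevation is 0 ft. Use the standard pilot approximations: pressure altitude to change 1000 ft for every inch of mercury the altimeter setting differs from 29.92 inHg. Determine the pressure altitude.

Pressure correction = (29.92 − 30.12) × 1000 = -200 ft.
Pressure altitude = 0 + (-200) = -200 ft.

-200 ft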